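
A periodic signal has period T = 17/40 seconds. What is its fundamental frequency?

The fundamental frequency is the reciprocal of the period.
f = 1/T = 1/(17/40) = 40/17 Hz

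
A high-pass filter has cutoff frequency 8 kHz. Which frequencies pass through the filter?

A high-pass filter passes all frequencies above the cutoff frequency 8 kHz and attenuates lower frequencies.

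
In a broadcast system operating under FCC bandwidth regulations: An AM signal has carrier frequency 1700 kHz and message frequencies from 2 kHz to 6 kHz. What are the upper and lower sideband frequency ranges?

Upper sideband (USB) = fc + [fm_low, fm_high] = 1700 + [2, 6] = [1702, 1706] kHz
Lower sideband (LSB) = fc - [fm_high, fm_low] = 1700 - [6, 2] = [1694, 1698] kHz
Total occupied spectrum: 1694 kHz to 1706 kHz (plus carrier at 1700 kHz)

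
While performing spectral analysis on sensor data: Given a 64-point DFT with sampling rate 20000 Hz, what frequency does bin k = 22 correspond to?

The frequency of DFT bin k is: f_k = k * f_s / N
f_22 = 22 * 20000 / 64 = 6875 Hz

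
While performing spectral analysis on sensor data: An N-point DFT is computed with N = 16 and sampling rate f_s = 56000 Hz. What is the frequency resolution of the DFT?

DFT frequency resolution = f_s / N
= 56000 / 16 = 3500 Hz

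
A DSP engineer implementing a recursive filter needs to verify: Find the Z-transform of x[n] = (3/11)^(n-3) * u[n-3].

Time-shifting property: if X(z) = Z{x[n]}, then Z{x[n-d]} = z^(-d) * X(z)
X(z) = z/(z - 3/11) for x[n] = (3/11)^n * u[n]
Z{x[n-3]} = z^(-3) * z/(z - 3/11) = z^(-2)/(z - 3/11)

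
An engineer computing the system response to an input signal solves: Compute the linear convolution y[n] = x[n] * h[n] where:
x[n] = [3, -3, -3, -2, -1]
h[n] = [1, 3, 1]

y[n] = sum_k x[k]*h[n-k]. Output length = len(x) + len(h) - 1 = 5 + 3 - 1 = 7.
y[0] = 3*1 = 3
y[1] = -3*1 + 3*3 = 6
y[2] = -3*1 + -3*3 + 3*1 = -9
y[3] = -2*1 + -3*3 + -3*1 = -14
y[4] = -1*1 + -2*3 + -3*1 = -10
y[5] = -1*3 + -2*1 = -5
y[6] = -1*1 = -1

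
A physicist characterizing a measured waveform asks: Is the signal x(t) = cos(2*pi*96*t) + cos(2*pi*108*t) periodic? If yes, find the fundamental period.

f1 = 96 Hz, f2 = 108 Hz
Period T1 = 1/96, T2 = 1/108
Ratio T1/T2 = 108/96, which is rational.
The signal is periodic with fundamental period T = 1/GCD(96,108) = 1/12 s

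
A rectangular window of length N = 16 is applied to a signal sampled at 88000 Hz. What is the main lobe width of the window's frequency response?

For a rectangular window of length N,
the main lobe width in frequency is 2*f_s/N.
= 2*88000/16 = 11000 Hz
This determines the minimum frequency separation for resolving two sinusoids.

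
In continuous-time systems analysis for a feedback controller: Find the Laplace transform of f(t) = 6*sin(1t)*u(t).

Standard pair: sin(wt)*u(t) <-> w/(s^2+w^2)
With w = 1: L{6*sin(1t)*u(t)} = 6/(s^2+1)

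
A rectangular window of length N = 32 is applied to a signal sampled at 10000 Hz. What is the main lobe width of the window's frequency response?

For a rectangular window of length N,
the main lobe width in frequency is 2*f_s/N.
= 2*10000/32 = 625 Hz
This determines the minimum frequency separation for resolving two sinusoids.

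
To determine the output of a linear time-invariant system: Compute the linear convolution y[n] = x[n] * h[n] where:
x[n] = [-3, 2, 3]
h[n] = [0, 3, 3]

y[n] = sum_k x[k]*h[n-k]. Output length = len(x) + len(h) - 1 = 3 + 3 - 1 = 5.
y[0] = -3*0 = 0
y[1] = 2*0 + -3*3 = -9
y[2] = 3*0 + 2*3 + -3*3 = -3
y[3] = 3*3 + 2*3 = 15
y[4] = 3*3 = 9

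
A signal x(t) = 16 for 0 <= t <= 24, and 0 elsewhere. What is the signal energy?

Energy = integral of |x(t)|^2 dt over the signal duration
= 16^2 * 24 = 256 * 24 = 6144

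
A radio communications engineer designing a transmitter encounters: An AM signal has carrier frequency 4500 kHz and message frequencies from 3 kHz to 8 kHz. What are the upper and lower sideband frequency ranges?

Upper sideband (USB) = fc + [fm_low, fm_high] = 4500 + [3, 8] = [4503, 4508] kHz
Lower sideband (LSB) = fc - [fm_high, fm_low] = 4500 - [8, 3] = [4492, 4497] kHz
Total occupied spectrum: 4492 kHz to 4508 kHz (plus carrier at 4500 kHz)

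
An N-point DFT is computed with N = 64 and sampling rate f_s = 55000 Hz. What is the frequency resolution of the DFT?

DFT frequency resolution = f_s / N
= 55000 / 64 = 6875/8 Hz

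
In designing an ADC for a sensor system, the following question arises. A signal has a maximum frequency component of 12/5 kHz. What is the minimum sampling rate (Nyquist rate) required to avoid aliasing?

By the Nyquist-Shannon sampling theorem,
the minimum sampling rate (Nyquist rate) must be at least 2 * f_max.
Nyquist rate = 2 * 12/5 kHz = 24/5 kHz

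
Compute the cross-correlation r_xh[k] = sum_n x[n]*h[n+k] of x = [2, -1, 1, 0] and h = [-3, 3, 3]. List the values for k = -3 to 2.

Both sequences indexed from 0 and zero outside their support.
Lags with overlap: k = -3 to 2.
  r_xh[-3] = x[3]*h[0] = 0
  r_xh[-2] = x[2]*h[0] + x[3]*h[1] = -3
  r_xh[-1] = x[1]*h[0] + x[2]*h[1] + x[3]*h[2] = 6
  r_xh[0] = x[0]*h[0] + x[1]*h[1] + x[2]*h[2] = -6
  r_xh[1] = x[0]*h[1] + x[1]*h[2] = 3
  r_xh[2] = x[0]*h[2] = 6
r_xh = [0, -3, 6, -6, 3, 6] (for k = -3, ..., 2)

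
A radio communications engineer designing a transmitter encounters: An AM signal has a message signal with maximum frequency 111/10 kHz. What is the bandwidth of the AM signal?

In AM (double-sideband), the bandwidth is twice the message frequency.
BW = 2 * f_m = 2 * 111/10 kHz = 111/5 kHz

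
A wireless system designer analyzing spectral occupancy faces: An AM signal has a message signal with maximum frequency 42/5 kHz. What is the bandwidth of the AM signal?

In AM (double-sideband), the bandwidth is twice the message frequency.
BW = 2 * f_m = 2 * 42/5 kHz = 84/5 kHz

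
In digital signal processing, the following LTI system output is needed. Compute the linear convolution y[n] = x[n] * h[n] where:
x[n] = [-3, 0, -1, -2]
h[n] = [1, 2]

y[n] = sum_k x[k]*h[n-k]. Output length = len(x) + len(h) - 1 = 4 + 2 - 1 = 5.
y[0] = -3*1 = -3
y[1] = 0*1 + -3*2 = -6
y[2] = -1*1 + 0*2 = -1
y[3] = -2*1 + -1*2 = -4
y[4] = -2*2 = -4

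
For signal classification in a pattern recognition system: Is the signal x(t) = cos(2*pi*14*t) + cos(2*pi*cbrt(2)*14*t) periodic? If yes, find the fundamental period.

f1 = 14 Hz, f2 = 14*cbrt(2) Hz
Ratio f2/f1 = cbrt(2), which is irrational.
Since the frequency ratio is irrational, no common period exists.
The signal is not periodic.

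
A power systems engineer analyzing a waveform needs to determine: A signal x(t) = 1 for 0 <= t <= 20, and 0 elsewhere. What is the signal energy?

Energy = integral of |x(t)|^2 dt over the signal duration
= 1^2 * 20 = 1 * 20 = 20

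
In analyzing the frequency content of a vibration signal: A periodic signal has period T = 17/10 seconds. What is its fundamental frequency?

The fundamental frequency is the reciprocal of the period.
f = 1/T = 1/(17/10) = 10/17 Hz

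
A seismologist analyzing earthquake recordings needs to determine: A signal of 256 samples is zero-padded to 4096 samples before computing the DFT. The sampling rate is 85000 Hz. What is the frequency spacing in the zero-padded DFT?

Original DFT: N = 256, resolution = f_s/N = 85000/256 = 10625/32 Hz
Zero-padded DFT: N = 4096, resolution = f_s/N = 85000/4096 = 10625/512 Hz
Zero-padding interpolates the spectrum (finer frequency grid)
but does NOT improve the true spectral resolution (ability to resolve close frequencies).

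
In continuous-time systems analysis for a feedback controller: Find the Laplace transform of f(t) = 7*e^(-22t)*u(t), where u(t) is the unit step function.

Standard Laplace transform pair:
e^(-at)*u(t) <-> 1/(s+a)
With a = 22: L{7*e^(-22t)*u(t)} = 7/(s+22), ROC: Re(s) > -22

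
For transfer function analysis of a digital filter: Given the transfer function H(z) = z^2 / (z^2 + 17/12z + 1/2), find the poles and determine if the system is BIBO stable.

Poles are roots of the denominator: z^2 + 17/12z + 1/2 = 0.
Quadratic formula: z = [-(17/12) +/- sqrt((17/12)^2 - 4*(1/2))] / 2
Discriminant = 289/144 - 2 = 1/144; sqrt = 1/12.
z = (-17/12 +/- 1/12) / 2 => z = -2/3 or z = -3/4.
|p1| = 2/3, |p2| = 3/4.
For BIBO stability, all poles must lie inside the unit circle (|p| < 1).
System is STABLE since both |p| < 1.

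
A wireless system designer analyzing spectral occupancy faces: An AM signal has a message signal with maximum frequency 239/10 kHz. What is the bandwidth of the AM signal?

In AM (double-sideband), the bandwidth is twice the message frequency.
BW = 2 * f_m = 2 * 239/10 kHz = 239/5 kHz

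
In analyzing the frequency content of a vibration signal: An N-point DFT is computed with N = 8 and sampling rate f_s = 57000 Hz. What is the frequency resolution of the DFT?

DFT frequency resolution = f_s / N
= 57000 / 8 = 7125 Hz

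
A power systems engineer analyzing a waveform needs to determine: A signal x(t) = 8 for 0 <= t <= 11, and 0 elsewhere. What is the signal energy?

Energy = integral of |x(t)|^2 dt over the signal duration
= 8^2 * 11 = 64 * 11 = 704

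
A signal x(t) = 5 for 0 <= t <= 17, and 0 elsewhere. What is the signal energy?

Energy = integral of |x(t)|^2 dt over the signal duration
= 5^2 * 17 = 25 * 17 = 425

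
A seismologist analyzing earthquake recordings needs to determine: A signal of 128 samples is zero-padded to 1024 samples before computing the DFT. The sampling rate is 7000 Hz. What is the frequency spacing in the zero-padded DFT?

Original DFT: N = 128, resolution = f_s/N = 7000/128 = 875/16 Hz
Zero-padded DFT: N = 1024, resolution = f_s/N = 7000/1024 = 875/128 Hz
Zero-padding interpolates the spectrum (finer frequency grid)
but does NOT improve the true spectral resolution (ability to resolve close frequencies).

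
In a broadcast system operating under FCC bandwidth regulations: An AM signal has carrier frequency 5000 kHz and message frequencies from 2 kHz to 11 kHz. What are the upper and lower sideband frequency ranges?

Upper sideband (USB) = fc + [fm_low, fm_high] = 5000 + [2, 11] = [5002, 5011] kHz
Lower sideband (LSB) = fc - [fm_high, fm_low] = 5000 - [11, 2] = [4989, 4998] kHz
Total occupied spectrum: 4989 kHz to 5011 kHz (plus carrier at 5000 kHz)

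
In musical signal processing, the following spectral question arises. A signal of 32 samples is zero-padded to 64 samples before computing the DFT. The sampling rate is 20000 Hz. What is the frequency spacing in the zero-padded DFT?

Original DFT: N = 32, resolution = f_s/N = 20000/32 = 625 Hz
Zero-padded DFT: N = 64, resolution = f_s/N = 20000/64 = 625/2 Hz
Zero-padding interpolates the spectrum (finer frequency grid)
but does NOT improve the true spectral resolution (ability to resolve close frequencies).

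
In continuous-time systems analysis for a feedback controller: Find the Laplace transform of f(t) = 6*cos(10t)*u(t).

Standard pair: cos(wt)*u(t) <-> s/(s^2+w^2)
With w = 10: L{6*cos(10t)*u(t)} = 6s/(s^2+100)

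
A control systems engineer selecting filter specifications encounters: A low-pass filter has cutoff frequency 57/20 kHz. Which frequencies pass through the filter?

A low-pass filter passes all frequencies below the cutoff frequency 57/20 kHz and attenuates higher frequencies.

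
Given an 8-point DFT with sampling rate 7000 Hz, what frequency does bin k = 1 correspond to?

The frequency of DFT bin k is: f_k = k * f_s / N
f_1 = 1 * 7000 / 8 = 875 Hz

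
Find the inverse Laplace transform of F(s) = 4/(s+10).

Standard pair: k/(s+a) <-> k*e^(-at)*u(t)
With k=4, a=10: f(t) = 4*e^(-10t)*u(t)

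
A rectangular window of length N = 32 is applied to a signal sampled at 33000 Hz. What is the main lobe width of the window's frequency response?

For a rectangular window of length N,
the main lobe width in frequency is 2*f_s/N.
= 2*33000/32 = 4125/2 Hz
This determines the minimum frequency separation for resolving two sinusoids.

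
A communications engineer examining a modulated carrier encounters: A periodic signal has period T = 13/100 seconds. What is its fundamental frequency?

The fundamental frequency is the reciprocal of the period.
f = 1/T = 1/(13/100) = 100/13 Hz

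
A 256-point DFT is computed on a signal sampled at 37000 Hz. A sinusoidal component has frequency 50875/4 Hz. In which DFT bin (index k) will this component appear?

DFT frequency resolution = f_s/N = 37000/256 = 4625/32 Hz
Bin index k = f_signal / resolution = 50875/4 / 4625/32 = 88
The signal frequency 50875/4 Hz falls in DFT bin k = 88.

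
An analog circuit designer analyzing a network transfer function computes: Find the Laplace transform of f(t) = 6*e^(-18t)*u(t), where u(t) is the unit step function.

Standard Laplace transform pair:
e^(-at)*u(t) <-> 1/(s+a)
With a = 18: L{6*e^(-18t)*u(t)} = 6/(s+18), ROC: Re(s) > -18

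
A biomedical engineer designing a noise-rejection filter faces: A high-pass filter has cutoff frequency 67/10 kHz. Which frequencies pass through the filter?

A high-pass filter passes all frequencies above the cutoff frequency 67/10 kHz and attenuates lower frequencies.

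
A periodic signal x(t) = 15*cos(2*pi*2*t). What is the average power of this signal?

Average power of A*cos(wt) is A^2/2.
P = 15^2 / 2 = 225/2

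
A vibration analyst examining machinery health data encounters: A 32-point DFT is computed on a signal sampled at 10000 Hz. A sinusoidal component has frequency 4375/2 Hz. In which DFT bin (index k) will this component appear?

DFT frequency resolution = f_s/N = 10000/32 = 625/2 Hz
Bin index k = f_signal / resolution = 4375/2 / 625/2 = 7
The signal frequency 4375/2 Hz falls in DFT bin k = 7.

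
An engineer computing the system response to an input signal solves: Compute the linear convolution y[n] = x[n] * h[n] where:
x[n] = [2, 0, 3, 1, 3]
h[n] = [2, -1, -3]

y[n] = sum_k x[k]*h[n-k]. Output length = len(x) + len(h) - 1 = 5 + 3 - 1 = 7.
y[0] = 2*2 = 4
y[1] = 0*2 + 2*-1 = -2
y[2] = 3*2 + 0*-1 + 2*-3 = 0
y[3] = 1*2 + 3*-1 + 0*-3 = -1
y[4] = 3*2 + 1*-1 + 3*-3 = -4
y[5] = 3*-1 + 1*-3 = -6
y[6] = 3*-3 = -9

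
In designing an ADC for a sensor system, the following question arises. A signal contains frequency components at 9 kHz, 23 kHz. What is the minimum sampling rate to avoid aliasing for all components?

The highest frequency component is f_max = 23 kHz.
Nyquist rate = 2 * f_max = 2 * 23 kHz = 46 kHz.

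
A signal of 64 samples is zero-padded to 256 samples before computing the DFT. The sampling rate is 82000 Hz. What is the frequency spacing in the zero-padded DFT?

Original DFT: N = 64, resolution = f_s/N = 82000/64 = 5125/4 Hz
Zero-padded DFT: N = 256, resolution = f_s/N = 82000/256 = 5125/16 Hz
Zero-padding interpolates the spectrum (finer frequency grid)
but does NOT improve the true spectral resolution (ability to resolve close frequencies).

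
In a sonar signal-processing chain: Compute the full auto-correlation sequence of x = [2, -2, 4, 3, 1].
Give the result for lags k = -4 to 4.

r_xx[k] = sum_m x[m]*x[m+k], indexed from 0, for k = -4 to 4:
  r_xx[-4] = x[4]*x[0] = 2
  r_xx[-3] = x[3]*x[0] + x[4]*x[1] = 4
  r_xx[-2] = x[2]*x[0] + x[3]*x[1] + x[4]*x[2] = 6
  r_xx[-1] = x[1]*x[0] + x[2]*x[1] + x[3]*x[2] + x[4]*x[3] = 3
  r_xx[0] = x[0]*x[0] + x[1]*x[1] + x[2]*x[2] + x[3]*x[3] + x[4]*x[4] = 34
  r_xx[1] = x[0]*x[1] + x[1]*x[2] + x[2]*x[3] + x[3]*x[4] = 3
  r_xx[2] = x[0]*x[2] + x[1]*x[3] + x[2]*x[4] = 6
  r_xx[3] = x[0]*x[3] + x[1]*x[4] = 4
  r_xx[4] = x[0]*x[4] = 2
r_xx = [2, 4, 6, 3, 34, 3, 6, 4, 2]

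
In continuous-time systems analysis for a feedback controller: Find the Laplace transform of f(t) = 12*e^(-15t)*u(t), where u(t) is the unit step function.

Standard Laplace transform pair:
e^(-at)*u(t) <-> 1/(s+a)
With a = 15: L{12*e^(-15t)*u(t)} = 12/(s+15), ROC: Re(s) > -15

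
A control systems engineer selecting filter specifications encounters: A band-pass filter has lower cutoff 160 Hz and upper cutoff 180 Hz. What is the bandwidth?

Bandwidth = f_high - f_low
= 180 Hz - 160 Hz = 20 Hz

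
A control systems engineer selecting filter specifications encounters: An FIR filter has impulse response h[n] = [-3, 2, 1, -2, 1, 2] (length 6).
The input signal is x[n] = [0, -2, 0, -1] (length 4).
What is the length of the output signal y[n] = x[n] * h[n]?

For linear convolution, the output length is:
len(y) = len(x) + len(h) - 1 = 4 + 6 - 1 = 9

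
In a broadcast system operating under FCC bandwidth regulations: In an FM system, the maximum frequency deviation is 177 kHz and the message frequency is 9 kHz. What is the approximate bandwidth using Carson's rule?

Carson's rule: BW = 2*(delta_f + f_m)
= 2*(177 + 9) kHz = 372 kHz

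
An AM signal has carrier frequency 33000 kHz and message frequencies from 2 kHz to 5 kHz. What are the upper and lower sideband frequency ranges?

Upper sideband (USB) = fc + [fm_low, fm_high] = 33000 + [2, 5] = [33002, 33005] kHz
Lower sideband (LSB) = fc - [fm_high, fm_low] = 33000 - [5, 2] = [32995, 32998] kHz
Total occupied spectrum: 32995 kHz to 33005 kHz (plus carrier at 33000 kHz)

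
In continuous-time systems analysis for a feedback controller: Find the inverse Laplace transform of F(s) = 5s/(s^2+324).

Standard pair: s/(s^2+w^2) <-> cos(wt)*u(t)
With k=5, w=18: f(t) = 5*cos(18t)*u(t)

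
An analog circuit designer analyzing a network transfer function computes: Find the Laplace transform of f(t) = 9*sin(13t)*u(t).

Standard pair: sin(wt)*u(t) <-> w/(s^2+w^2)
With w = 13: L{9*sin(13t)*u(t)} = 117/(s^2+169)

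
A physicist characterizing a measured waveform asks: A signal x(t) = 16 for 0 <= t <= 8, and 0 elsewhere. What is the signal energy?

Energy = integral of |x(t)|^2 dt over the signal duration
= 16^2 * 8 = 256 * 8 = 2048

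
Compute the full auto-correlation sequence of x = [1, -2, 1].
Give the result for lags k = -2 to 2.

r_xx[k] = sum_m x[m]*x[m+k], indexed from 0, for k = -2 to 2:
  r_xx[-2] = x[2]*x[0] = 1
  r_xx[-1] = x[1]*x[0] + x[2]*x[1] = -4
  r_xx[0] = x[0]*x[0] + x[1]*x[1] + x[2]*x[2] = 6
  r_xx[1] = x[0]*x[1] + x[1]*x[2] = -4
  r_xx[2] = x[0]*x[2] = 1
r_xx = [1, -4, 6, -4, 1]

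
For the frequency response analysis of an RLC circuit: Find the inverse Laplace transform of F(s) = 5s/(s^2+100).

Standard pair: s/(s^2+w^2) <-> cos(wt)*u(t)
With k=5, w=10: f(t) = 5*cos(10t)*u(t)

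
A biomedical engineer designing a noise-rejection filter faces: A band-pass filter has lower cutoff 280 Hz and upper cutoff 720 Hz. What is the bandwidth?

Bandwidth = f_high - f_low
= 720 Hz - 280 Hz = 440 Hz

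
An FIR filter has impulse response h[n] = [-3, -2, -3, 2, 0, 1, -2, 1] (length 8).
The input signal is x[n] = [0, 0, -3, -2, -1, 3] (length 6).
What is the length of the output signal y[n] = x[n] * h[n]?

For linear convolution, the output length is:
len(y) = len(x) + len(h) - 1 = 6 + 8 - 1 = 13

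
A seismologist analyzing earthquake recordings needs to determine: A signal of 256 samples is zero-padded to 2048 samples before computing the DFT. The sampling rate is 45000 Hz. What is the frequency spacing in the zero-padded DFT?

Original DFT: N = 256, resolution = f_s/N = 45000/256 = 5625/32 Hz
Zero-padded DFT: N = 2048, resolution = f_s/N = 45000/2048 = 5625/256 Hz
Zero-padding interpolates the spectrum (finer frequency grid)
but does NOT improve the true spectral resolution (ability to resolve close frequencies).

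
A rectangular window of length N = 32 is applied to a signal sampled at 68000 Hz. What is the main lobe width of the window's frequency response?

For a rectangular window of length N,
the main lobe width in frequency is 2*f_s/N.
= 2*68000/32 = 4250 Hz
This determines the minimum frequency separation for resolving two sinusoids.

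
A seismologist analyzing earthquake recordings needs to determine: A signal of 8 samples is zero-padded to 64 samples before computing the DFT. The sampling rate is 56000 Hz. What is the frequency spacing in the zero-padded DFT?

Original DFT: N = 8, resolution = f_s/N = 56000/8 = 7000 Hz
Zero-padded DFT: N = 64, resolution = f_s/N = 56000/64 = 875 Hz
Zero-padding interpolates the spectrum (finer frequency grid)
but does NOT improve the true spectral resolution (ability to resolve close frequencies).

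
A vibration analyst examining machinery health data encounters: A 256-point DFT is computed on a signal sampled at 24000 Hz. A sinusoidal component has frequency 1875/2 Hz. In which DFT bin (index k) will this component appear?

DFT frequency resolution = f_s/N = 24000/256 = 375/4 Hz
Bin index k = f_signal / resolution = 1875/2 / 375/4 = 10
The signal frequency 1875/2 Hz falls in DFT bin k = 10.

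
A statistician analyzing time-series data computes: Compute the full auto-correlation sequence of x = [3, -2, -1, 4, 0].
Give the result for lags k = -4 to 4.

r_xx[k] = sum_m x[m]*x[m+k], indexed from 0, for k = -4 to 4:
  r_xx[-4] = x[4]*x[0] = 0
  r_xx[-3] = x[3]*x[0] + x[4]*x[1] = 12
  r_xx[-2] = x[2]*x[0] + x[3]*x[1] + x[4]*x[2] = -11
  r_xx[-1] = x[1]*x[0] + x[2]*x[1] + x[3]*x[2] + x[4]*x[3] = -8
  r_xx[0] = x[0]*x[0] + x[1]*x[1] + x[2]*x[2] + x[3]*x[3] + x[4]*x[4] = 30
  r_xx[1] = x[0]*x[1] + x[1]*x[2] + x[2]*x[3] + x[3]*x[4] = -8
  r_xx[2] = x[0]*x[2] + x[1]*x[3] + x[2]*x[4] = -11
  r_xx[3] = x[0]*x[3] + x[1]*x[4] = 12
  r_xx[4] = x[0]*x[4] = 0
r_xx = [0, 12, -11, -8, 30, -8, -11, 12, 0]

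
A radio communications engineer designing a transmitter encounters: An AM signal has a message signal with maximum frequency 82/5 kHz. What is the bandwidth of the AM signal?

In AM (double-sideband), the bandwidth is twice the message frequency.
BW = 2 * f_m = 2 * 82/5 kHz = 164/5 kHz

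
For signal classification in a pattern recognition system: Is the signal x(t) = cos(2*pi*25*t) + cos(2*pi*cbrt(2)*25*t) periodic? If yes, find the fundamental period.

f1 = 25 Hz, f2 = 25*cbrt(2) Hz
Ratio f2/f1 = cbrt(2), which is irrational.
Since the frequency ratio is irrational, no common period exists.
The signal is not periodic.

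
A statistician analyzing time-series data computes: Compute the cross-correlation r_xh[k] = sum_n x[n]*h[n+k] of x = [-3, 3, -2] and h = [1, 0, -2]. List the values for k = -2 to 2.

Both sequences indexed from 0 and zero outside their support.
Lags with overlap: k = -2 to 2.
  r_xh[-2] = x[2]*h[0] = -2
  r_xh[-1] = x[1]*h[0] + x[2]*h[1] = 3
  r_xh[0] = x[0]*h[0] + x[1]*h[1] + x[2]*h[2] = 1
  r_xh[1] = x[0]*h[1] + x[1]*h[2] = -6
  r_xh[2] = x[0]*h[2] = 6
r_xh = [-2, 3, 1, -6, 6] (for k = -2, ..., 2)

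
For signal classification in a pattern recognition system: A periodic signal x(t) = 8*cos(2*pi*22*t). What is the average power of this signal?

Average power of A*cos(wt) is A^2/2.
P = 8^2 / 2 = 64/2 = 32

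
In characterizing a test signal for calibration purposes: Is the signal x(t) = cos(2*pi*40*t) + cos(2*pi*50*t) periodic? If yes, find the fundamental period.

f1 = 40 Hz, f2 = 50 Hz
Period T1 = 1/40, T2 = 1/50
Ratio T1/T2 = 50/40, which is rational.
The signal is periodic with fundamental period T = 1/GCD(40,50) = 1/10 s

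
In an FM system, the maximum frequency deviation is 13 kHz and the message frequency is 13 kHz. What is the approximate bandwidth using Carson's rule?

Carson's rule: BW = 2*(delta_f + f_m)
= 2*(13 + 13) kHz = 52 kHz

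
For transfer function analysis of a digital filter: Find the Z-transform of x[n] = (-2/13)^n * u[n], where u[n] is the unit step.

The Z-transform of a^n * u[n] is z/(z-a) for |z| > |a|.
Here a = -2/13, so X(z) = z/(z - (-2/13)) = 13z/(13z + 2)
ROC: |z| > 2/13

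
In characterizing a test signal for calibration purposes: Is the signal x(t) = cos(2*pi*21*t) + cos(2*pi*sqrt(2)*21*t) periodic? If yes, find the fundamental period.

f1 = 21 Hz, f2 = 21*sqrt(2) Hz
Ratio f2/f1 = sqrt(2), which is irrational.
Since the frequency ratio is irrational, no common period exists.
The signal is not periodic.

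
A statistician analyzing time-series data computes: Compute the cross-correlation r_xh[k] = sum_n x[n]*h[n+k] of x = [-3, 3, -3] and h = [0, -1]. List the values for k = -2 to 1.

Both sequences indexed from 0 and zero outside their support.
Lags with overlap: k = -2 to 1.
  r_xh[-2] = x[2]*h[0] = 0
  r_xh[-1] = x[1]*h[0] + x[2]*h[1] = 3
  r_xh[0] = x[0]*h[0] + x[1]*h[1] = -3
  r_xh[1] = x[0]*h[1] = 3
r_xh = [0, 3, -3, 3] (for k = -2, ..., 1)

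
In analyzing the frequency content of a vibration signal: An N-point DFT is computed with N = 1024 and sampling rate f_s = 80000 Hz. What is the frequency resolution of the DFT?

DFT frequency resolution = f_s / N
= 80000 / 1024 = 625/8 Hz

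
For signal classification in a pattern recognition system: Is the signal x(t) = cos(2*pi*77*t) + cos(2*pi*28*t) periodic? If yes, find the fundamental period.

f1 = 77 Hz, f2 = 28 Hz
Period T1 = 1/77, T2 = 1/28
Ratio T1/T2 = 28/77, which is rational.
The signal is periodic with fundamental period T = 1/GCD(77,28) = 1/7 s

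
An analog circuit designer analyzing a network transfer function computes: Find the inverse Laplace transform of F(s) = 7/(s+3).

Standard pair: k/(s+a) <-> k*e^(-at)*u(t)
With k=7, a=3: f(t) = 7*e^(-3t)*u(t)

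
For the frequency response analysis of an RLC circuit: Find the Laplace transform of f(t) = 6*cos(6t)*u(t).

Standard pair: cos(wt)*u(t) <-> s/(s^2+w^2)
With w = 6: L{6*cos(6t)*u(t)} = 6s/(s^2+36)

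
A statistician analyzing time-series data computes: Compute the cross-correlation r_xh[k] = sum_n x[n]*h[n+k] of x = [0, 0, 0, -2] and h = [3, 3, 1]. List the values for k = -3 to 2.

Both sequences indexed from 0 and zero outside their support.
Lags with overlap: k = -3 to 2.
  r_xh[-3] = x[3]*h[0] = -6
  r_xh[-2] = x[2]*h[0] + x[3]*h[1] = -6
  r_xh[-1] = x[1]*h[0] + x[2]*h[1] + x[3]*h[2] = -2
  r_xh[0] = x[0]*h[0] + x[1]*h[1] + x[2]*h[2] = 0
  r_xh[1] = x[0]*h[1] + x[1]*h[2] = 0
  r_xh[2] = x[0]*h[2] = 0
r_xh = [-6, -6, -2, 0, 0, 0] (for k = -3, ..., 2)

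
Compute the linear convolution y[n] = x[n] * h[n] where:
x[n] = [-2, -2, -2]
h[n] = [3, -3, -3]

y[n] = sum_k x[k]*h[n-k]. Output length = len(x) + len(h) - 1 = 3 + 3 - 1 = 5.
y[0] = -2*3 = -6
y[1] = -2*3 + -2*-3 = 0
y[2] = -2*3 + -2*-3 + -2*-3 = 6
y[3] = -2*-3 + -2*-3 = 12
y[4] = -2*-3 = 6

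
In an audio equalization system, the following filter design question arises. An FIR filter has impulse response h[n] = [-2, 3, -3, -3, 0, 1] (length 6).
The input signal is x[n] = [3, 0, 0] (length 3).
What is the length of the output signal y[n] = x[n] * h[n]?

For linear convolution, the output length is:
len(y) = len(x) + len(h) - 1 = 3 + 6 - 1 = 8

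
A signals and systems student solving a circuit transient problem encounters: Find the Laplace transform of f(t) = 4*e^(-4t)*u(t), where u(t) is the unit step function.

Standard Laplace transform pair:
e^(-at)*u(t) <-> 1/(s+a)
With a = 4: L{4*e^(-4t)*u(t)} = 4/(s+4), ROC: Re(s) > -4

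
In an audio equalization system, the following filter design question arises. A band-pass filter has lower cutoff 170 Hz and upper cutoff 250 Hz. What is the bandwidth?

Bandwidth = f_high - f_low
= 250 Hz - 170 Hz = 80 Hz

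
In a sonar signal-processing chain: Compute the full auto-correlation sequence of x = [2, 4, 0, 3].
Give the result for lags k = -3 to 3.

r_xx[k] = sum_m x[m]*x[m+k], indexed from 0, for k = -3 to 3:
  r_xx[-3] = x[3]*x[0] = 6
  r_xx[-2] = x[2]*x[0] + x[3]*x[1] = 12
  r_xx[-1] = x[1]*x[0] + x[2]*x[1] + x[3]*x[2] = 8
  r_xx[0] = x[0]*x[0] + x[1]*x[1] + x[2]*x[2] + x[3]*x[3] = 29
  r_xx[1] = x[0]*x[1] + x[1]*x[2] + x[2]*x[3] = 8
  r_xx[2] = x[0]*x[2] + x[1]*x[3] = 12
  r_xx[3] = x[0]*x[3] = 6
r_xx = [6, 12, 8, 29, 8, 12, 6]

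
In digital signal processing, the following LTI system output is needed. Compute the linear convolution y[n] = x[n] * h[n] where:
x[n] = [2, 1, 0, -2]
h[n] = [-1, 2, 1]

y[n] = sum_k x[k]*h[n-k]. Output length = len(x) + len(h) - 1 = 4 + 3 - 1 = 6.
y[0] = 2*-1 = -2
y[1] = 1*-1 + 2*2 = 3
y[2] = 0*-1 + 1*2 + 2*1 = 4
y[3] = -2*-1 + 0*2 + 1*1 = 3
y[4] = -2*2 + 0*1 = -4
y[5] = -2*1 = -2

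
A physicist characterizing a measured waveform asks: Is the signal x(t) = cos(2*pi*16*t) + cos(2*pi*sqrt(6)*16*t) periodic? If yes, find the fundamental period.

f1 = 16 Hz, f2 = 16*sqrt(6) Hz
Ratio f2/f1 = sqrt(6), which is irrational.
Since the frequency ratio is irrational, no common period exists.
The signal is not periodic.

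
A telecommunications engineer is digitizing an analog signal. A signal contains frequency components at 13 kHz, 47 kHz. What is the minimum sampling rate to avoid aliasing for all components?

The highest frequency component is f_max = 47 kHz.
Nyquist rate = 2 * f_max = 2 * 47 kHz = 94 kHz.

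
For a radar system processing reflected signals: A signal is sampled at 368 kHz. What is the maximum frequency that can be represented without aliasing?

The maximum frequency that can be represented without aliasing
is the Nyquist frequency: f_max = f_s / 2 = 368 kHz / 2 = 184 kHz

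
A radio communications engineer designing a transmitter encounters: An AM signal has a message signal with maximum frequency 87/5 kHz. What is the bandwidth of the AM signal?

In AM (double-sideband), the bandwidth is twice the message frequency.
BW = 2 * f_m = 2 * 87/5 kHz = 174/5 kHz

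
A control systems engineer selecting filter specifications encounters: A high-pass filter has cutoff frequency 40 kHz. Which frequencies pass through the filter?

A high-pass filter passes all frequencies above the cutoff frequency 40 kHz and attenuates lower frequencies.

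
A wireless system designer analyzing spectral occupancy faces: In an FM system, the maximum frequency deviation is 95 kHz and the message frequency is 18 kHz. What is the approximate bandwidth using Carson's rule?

Carson's rule: BW = 2*(delta_f + f_m)
= 2*(95 + 18) kHz = 226 kHz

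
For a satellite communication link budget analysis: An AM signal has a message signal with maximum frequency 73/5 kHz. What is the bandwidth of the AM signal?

In AM (double-sideband), the bandwidth is twice the message frequency.
BW = 2 * f_m = 2 * 73/5 kHz = 146/5 kHz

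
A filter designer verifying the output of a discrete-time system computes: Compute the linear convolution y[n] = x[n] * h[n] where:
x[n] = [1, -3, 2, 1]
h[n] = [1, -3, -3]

y[n] = sum_k x[k]*h[n-k]. Output length = len(x) + len(h) - 1 = 4 + 3 - 1 = 6.
y[0] = 1*1 = 1
y[1] = -3*1 + 1*-3 = -6
y[2] = 2*1 + -3*-3 + 1*-3 = 8
y[3] = 1*1 + 2*-3 + -3*-3 = 4
y[4] = 1*-3 + 2*-3 = -9
y[5] = 1*-3 = -3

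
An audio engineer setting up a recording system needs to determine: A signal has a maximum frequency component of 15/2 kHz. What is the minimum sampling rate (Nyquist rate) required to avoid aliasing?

By the Nyquist-Shannon sampling theorem,
the minimum sampling rate (Nyquist rate) must be at least 2 * f_max.
Nyquist rate = 2 * 15/2 kHz = 15 kHz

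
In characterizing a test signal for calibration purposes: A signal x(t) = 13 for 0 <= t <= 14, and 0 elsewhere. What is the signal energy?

Energy = integral of |x(t)|^2 dt over the signal duration
= 13^2 * 14 = 169 * 14 = 2366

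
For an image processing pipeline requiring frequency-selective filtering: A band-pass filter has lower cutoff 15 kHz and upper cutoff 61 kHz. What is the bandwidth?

Bandwidth = f_high - f_low
= 61 kHz - 15 kHz = 46 kHz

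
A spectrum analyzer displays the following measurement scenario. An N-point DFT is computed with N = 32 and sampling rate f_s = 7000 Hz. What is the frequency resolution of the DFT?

DFT frequency resolution = f_s / N
= 7000 / 32 = 875/4 Hz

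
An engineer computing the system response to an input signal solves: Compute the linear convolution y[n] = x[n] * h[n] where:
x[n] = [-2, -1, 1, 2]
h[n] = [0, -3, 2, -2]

y[n] = sum_k x[k]*h[n-k]. Output length = len(x) + len(h) - 1 = 4 + 4 - 1 = 7.
y[0] = -2*0 = 0
y[1] = -1*0 + -2*-3 = 6
y[2] = 1*0 + -1*-3 + -2*2 = -1
y[3] = 2*0 + 1*-3 + -1*2 + -2*-2 = -1
y[4] = 2*-3 + 1*2 + -1*-2 = -2
y[5] = 2*2 + 1*-2 = 2
y[6] = 2*-2 = -4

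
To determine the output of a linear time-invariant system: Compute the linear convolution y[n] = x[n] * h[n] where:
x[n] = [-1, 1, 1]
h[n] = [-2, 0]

y[n] = sum_k x[k]*h[n-k]. Output length = len(x) + len(h) - 1 = 3 + 2 - 1 = 4.
y[0] = -1*-2 = 2
y[1] = 1*-2 + -1*0 = -2
y[2] = 1*-2 + 1*0 = -2
y[3] = 1*0 = 0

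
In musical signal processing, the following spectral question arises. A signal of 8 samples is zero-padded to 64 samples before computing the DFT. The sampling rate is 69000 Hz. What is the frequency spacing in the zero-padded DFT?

Original DFT: N = 8, resolution = f_s/N = 69000/8 = 8625 Hz
Zero-padded DFT: N = 64, resolution = f_s/N = 69000/64 = 8625/8 Hz
Zero-padding interpolates the spectrum (finer frequency grid)
but does NOT improve the true spectral resolution (ability to resolve close frequencies).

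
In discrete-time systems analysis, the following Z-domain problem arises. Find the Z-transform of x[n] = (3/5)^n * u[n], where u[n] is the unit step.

The Z-transform of a^n * u[n] is z/(z-a) for |z| > |a|.
Here a = 3/5, so X(z) = z/(z - (3/5)) = 5z/(5z - 3)
ROC: |z| > 3/5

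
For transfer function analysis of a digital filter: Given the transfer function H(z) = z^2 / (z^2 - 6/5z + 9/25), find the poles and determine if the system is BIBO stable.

Poles are roots of the denominator: z^2 - 6/5z + 9/25 = 0.
Quadratic formula: z = [-(-6/5) +/- sqrt((-6/5)^2 - 4*(9/25))] / 2
Discriminant = 36/25 - 36/25 = 0; sqrt = 0.
z = (6/5 +/- 0) / 2 = 3/5 (repeated root).
|p1| = 3/5, |p2| = 3/5.
For BIBO stability, all poles must lie inside the unit circle (|p| < 1).
System is STABLE since both |p| < 1.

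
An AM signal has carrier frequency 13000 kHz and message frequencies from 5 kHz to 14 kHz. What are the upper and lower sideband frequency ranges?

Upper sideband (USB) = fc + [fm_low, fm_high] = 13000 + [5, 14] = [13005, 13014] kHz
Lower sideband (LSB) = fc - [fm_high, fm_low] = 13000 - [14, 5] = [12986, 12995] kHz
Total occupied spectrum: 12986 kHz to 13014 kHz (plus carrier at 13000 kHz)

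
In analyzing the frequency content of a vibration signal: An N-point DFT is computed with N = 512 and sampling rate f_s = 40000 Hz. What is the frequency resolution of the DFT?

DFT frequency resolution = f_s / N
= 40000 / 512 = 625/8 Hz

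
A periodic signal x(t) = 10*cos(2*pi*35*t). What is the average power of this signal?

Average power of A*cos(wt) is A^2/2.
P = 10^2 / 2 = 100/2 = 50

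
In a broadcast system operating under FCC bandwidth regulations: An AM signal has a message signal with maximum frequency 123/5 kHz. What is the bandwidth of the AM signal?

In AM (double-sideband), the bandwidth is twice the message frequency.
BW = 2 * f_m = 2 * 123/5 kHz = 246/5 kHz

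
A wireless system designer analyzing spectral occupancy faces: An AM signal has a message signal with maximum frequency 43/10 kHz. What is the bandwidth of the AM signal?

In AM (double-sideband), the bandwidth is twice the message frequency.
BW = 2 * f_m = 2 * 43/10 kHz = 43/5 kHz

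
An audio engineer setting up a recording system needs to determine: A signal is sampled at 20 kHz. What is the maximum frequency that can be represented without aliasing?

The maximum frequency that can be represented without aliasing
is the Nyquist frequency: f_max = f_s / 2 = 20 kHz / 2 = 10 kHz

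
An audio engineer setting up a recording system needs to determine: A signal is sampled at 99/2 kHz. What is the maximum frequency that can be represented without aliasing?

The maximum frequency that can be represented without aliasing
is the Nyquist frequency: f_max = f_s / 2 = 99/2 kHz / 2 = 99/4 kHz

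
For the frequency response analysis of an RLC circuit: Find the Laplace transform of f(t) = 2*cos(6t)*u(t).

Standard pair: cos(wt)*u(t) <-> s/(s^2+w^2)
With w = 6: L{2*cos(6t)*u(t)} = 2s/(s^2+36)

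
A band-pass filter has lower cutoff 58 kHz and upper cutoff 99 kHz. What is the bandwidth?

Bandwidth = f_high - f_low
= 99 kHz - 58 kHz = 41 kHz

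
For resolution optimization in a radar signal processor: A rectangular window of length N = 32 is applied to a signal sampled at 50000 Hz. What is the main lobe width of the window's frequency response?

For a rectangular window of length N,
the main lobe width in frequency is 2*f_s/N.
= 2*50000/32 = 3125 Hz
This determines the minimum frequency separation for resolving two sinusoids.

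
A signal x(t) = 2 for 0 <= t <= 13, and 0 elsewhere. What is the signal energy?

Energy = integral of |x(t)|^2 dt over the signal duration
= 2^2 * 13 = 4 * 13 = 52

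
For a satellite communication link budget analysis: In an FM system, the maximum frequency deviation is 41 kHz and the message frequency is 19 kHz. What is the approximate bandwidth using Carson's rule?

Carson's rule: BW = 2*(delta_f + f_m)
= 2*(41 + 19) kHz = 120 kHz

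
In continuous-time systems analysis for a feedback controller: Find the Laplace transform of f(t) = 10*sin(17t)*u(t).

Standard pair: sin(wt)*u(t) <-> w/(s^2+w^2)
With w = 17: L{10*sin(17t)*u(t)} = 170/(s^2+289)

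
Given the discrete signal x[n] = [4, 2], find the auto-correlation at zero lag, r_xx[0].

The auto-correlation at zero lag r_xx[0] equals the signal energy.
r_xx[0] = sum of x[n]^2 = 4^2 + 2^2
= 16 + 4 = 20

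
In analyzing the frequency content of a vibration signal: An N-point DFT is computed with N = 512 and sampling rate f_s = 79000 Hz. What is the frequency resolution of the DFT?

DFT frequency resolution = f_s / N
= 79000 / 512 = 9875/64 Hz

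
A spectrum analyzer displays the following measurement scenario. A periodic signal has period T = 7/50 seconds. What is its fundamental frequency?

The fundamental frequency is the reciprocal of the period.
f = 1/T = 1/(7/50) = 50/7 Hz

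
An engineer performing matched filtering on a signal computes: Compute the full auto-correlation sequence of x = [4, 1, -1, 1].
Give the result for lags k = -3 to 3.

r_xx[k] = sum_m x[m]*x[m+k], indexed from 0, for k = -3 to 3:
  r_xx[-3] = x[3]*x[0] = 4
  r_xx[-2] = x[2]*x[0] + x[3]*x[1] = -3
  r_xx[-1] = x[1]*x[0] + x[2]*x[1] + x[3]*x[2] = 2
  r_xx[0] = x[0]*x[0] + x[1]*x[1] + x[2]*x[2] + x[3]*x[3] = 19
  r_xx[1] = x[0]*x[1] + x[1]*x[2] + x[2]*x[3] = 2
  r_xx[2] = x[0]*x[2] + x[1]*x[3] = -3
  r_xx[3] = x[0]*x[3] = 4
r_xx = [4, -3, 2, 19, 2, -3, 4]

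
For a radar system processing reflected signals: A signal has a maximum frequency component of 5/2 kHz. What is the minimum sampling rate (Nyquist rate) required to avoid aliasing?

By the Nyquist-Shannon sampling theorem,
the minimum sampling rate (Nyquist rate) must be at least 2 * f_max.
Nyquist rate = 2 * 5/2 kHz = 5 kHz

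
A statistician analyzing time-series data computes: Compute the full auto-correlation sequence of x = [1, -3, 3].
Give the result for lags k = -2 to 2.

r_xx[k] = sum_m x[m]*x[m+k], indexed from 0, for k = -2 to 2:
  r_xx[-2] = x[2]*x[0] = 3
  r_xx[-1] = x[1]*x[0] + x[2]*x[1] = -12
  r_xx[0] = x[0]*x[0] + x[1]*x[1] + x[2]*x[2] = 19
  r_xx[1] = x[0]*x[1] + x[1]*x[2] = -12
  r_xx[2] = x[0]*x[2] = 3
r_xx = [3, -12, 19, -12, 3]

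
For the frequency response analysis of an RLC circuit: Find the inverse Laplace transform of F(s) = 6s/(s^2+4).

Standard pair: s/(s^2+w^2) <-> cos(wt)*u(t)
With k=6, w=2: f(t) = 6*cos(2t)*u(t)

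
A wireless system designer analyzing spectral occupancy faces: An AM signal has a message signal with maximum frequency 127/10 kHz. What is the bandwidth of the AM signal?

In AM (double-sideband), the bandwidth is twice the message frequency.
BW = 2 * f_m = 2 * 127/10 kHz = 127/5 kHz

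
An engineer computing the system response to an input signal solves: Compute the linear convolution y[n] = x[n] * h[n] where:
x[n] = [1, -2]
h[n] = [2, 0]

y[n] = sum_k x[k]*h[n-k]. Output length = len(x) + len(h) - 1 = 2 + 2 - 1 = 3.
y[0] = 1*2 = 2
y[1] = -2*2 + 1*0 = -4
y[2] = -2*0 = 0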